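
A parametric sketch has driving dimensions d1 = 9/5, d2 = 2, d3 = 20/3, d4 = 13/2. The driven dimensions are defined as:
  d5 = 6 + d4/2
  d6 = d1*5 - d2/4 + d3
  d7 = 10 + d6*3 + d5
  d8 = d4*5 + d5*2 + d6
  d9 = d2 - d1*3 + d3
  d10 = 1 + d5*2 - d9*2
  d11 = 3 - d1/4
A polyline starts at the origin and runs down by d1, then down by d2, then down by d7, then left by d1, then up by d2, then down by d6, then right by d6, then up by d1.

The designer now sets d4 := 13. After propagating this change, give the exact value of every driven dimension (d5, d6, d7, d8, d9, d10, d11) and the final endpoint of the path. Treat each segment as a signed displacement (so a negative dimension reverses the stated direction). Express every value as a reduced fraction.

d5 = 25/2
d6 = 91/6
d7 = 68
d8 = 631/6
d9 = 49/15
d10 = 292/15
d11 = 51/20
endpoint = (401/30, -499/6)

Apply edit: d4 := 13
  d5 = 6 + d4/2 = 25/2
  d6 = d1*5 - d2/4 + d3 = 91/6
  d7 = 10 + d6*3 + d5 = 68
  d8 = d4*5 + d5*2 + d6 = 631/6
  d9 = d2 - d1*3 + d3 = 49/15
  d10 = 1 + d5*2 - d9*2 = 292/15
  d11 = 3 - d1/4 = 51/20
Walk from origin (0, 0):
  seg 1: down by d1 = 9/5 → (0, -9/5)
  seg 2: down by d2 = 2 → (0, -19/5)
  seg 3: down by d7 = 68 → (0, -359/5)
  seg 4: left by d1 = 9/5 → (-9/5, -359/5)
  seg 5: up by d2 = 2 → (-9/5, -349/5)
  seg 6: down by d6 = 91/6 → (-9/5, -2549/30)
  seg 7: right by d6 = 91/6 → (401/30, -2549/30)
  seg 8: up by d1 = 9/5 → (401/30, -499/6)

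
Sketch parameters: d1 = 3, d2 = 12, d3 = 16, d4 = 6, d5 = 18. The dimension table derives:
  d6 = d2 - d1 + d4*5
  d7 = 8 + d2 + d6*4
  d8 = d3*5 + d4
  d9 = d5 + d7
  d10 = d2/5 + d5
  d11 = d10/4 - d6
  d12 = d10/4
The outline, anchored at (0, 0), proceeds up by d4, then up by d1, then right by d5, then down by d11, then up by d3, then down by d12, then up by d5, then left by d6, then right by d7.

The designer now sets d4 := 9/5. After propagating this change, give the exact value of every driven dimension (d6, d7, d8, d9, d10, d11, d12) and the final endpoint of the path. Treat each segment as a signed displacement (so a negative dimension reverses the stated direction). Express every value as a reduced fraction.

d6 = 18
d7 = 92
d8 = 409/5
d9 = 110
d10 = 102/5
d11 = -129/10
d12 = 51/10
endpoint = (92, 233/5)

Apply edit: d4 := 9/5
  d6 = d2 - d1 + d4*5 = 18
  d7 = 8 + d2 + d6*4 = 92
  d8 = d3*5 + d4 = 409/5
  d9 = d5 + d7 = 110
  d10 = d2/5 + d5 = 102/5
  d11 = d10/4 - d6 = -129/10
  d12 = d10/4 = 51/10
Walk from origin (0, 0):
  seg 1: up by d4 = 9/5 → (0, 9/5)
  seg 2: up by d1 = 3 → (0, 24/5)
  seg 3: right by d5 = 18 → (18, 24/5)
  seg 4: down by d11 = -129/10 → (18, 177/10)
  seg 5: up by d3 = 16 → (18, 337/10)
  seg 6: down by d12 = 51/10 → (18, 143/5)
  seg 7: up by d5 = 18 → (18, 233/5)
  seg 8: left by d6 = 18 → (0, 233/5)
  seg 9: right by d7 = 92 → (92, 233/5)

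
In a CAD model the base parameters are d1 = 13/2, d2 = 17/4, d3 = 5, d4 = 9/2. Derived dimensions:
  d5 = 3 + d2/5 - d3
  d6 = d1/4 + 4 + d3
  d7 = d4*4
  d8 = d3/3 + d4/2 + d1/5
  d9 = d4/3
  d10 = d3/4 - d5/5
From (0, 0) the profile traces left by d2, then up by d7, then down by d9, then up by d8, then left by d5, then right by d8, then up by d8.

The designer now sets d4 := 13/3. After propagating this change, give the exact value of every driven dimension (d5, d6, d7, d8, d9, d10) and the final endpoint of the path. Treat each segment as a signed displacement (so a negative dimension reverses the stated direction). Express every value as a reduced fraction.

Apply edit: d4 := 13/3
  d5 = 3 + d2/5 - d3 = -23/20
  d6 = d1/4 + 4 + d3 = 85/8
  d7 = d4*4 = 52/3
  d8 = d3/3 + d4/2 + d1/5 = 77/15
  d9 = d4/3 = 13/9
  d10 = d3/4 - d5/5 = 37/25
Walk from origin (0, 0):
  seg 1: left by d2 = 17/4 → (-17/4, 0)
  seg 2: up by d7 = 52/3 → (-17/4, 52/3)
  seg 3: down by d9 = 13/9 → (-17/4, 143/9)
  seg 4: up by d8 = 77/15 → (-17/4, 946/45)
  seg 5: left by d5 = -23/20 → (-31/10, 946/45)
  seg 6: right by d8 = 77/15 → (61/30, 946/45)
  seg 7: up by d8 = 77/15 → (61/30, 1177/45)

d5 = -23/20
d6 = 85/8
d7 = 52/3
d8 = 77/15
d9 = 13/9
d10 = 37/25
endpoint = (61/30, 1177/45)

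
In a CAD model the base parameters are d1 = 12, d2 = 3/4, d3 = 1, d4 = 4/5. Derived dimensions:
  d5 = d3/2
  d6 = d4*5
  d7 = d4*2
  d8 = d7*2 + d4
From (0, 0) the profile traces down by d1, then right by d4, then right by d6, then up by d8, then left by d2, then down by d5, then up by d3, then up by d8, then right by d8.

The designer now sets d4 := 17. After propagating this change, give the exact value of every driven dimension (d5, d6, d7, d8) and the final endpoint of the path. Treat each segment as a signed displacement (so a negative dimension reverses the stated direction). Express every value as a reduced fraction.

Apply edit: d4 := 17
  d5 = d3/2 = 1/2
  d6 = d4*5 = 85
  d7 = d4*2 = 34
  d8 = d7*2 + d4 = 85
Walk from origin (0, 0):
  seg 1: down by d1 = 12 → (0, -12)
  seg 2: right by d4 = 17 → (17, -12)
  seg 3: right by d6 = 85 → (102, -12)
  seg 4: up by d8 = 85 → (102, 73)
  seg 5: left by d2 = 3/4 → (405/4, 73)
  seg 6: down by d5 = 1/2 → (405/4, 145/2)
  seg 7: up by d3 = 1 → (405/4, 147/2)
  seg 8: up by d8 = 85 → (405/4, 317/2)
  seg 9: right by d8 = 85 → (745/4, 317/2)

d5 = 1/2
d6 = 85
d7 = 34
d8 = 85
endpoint = (745/4, 317/2)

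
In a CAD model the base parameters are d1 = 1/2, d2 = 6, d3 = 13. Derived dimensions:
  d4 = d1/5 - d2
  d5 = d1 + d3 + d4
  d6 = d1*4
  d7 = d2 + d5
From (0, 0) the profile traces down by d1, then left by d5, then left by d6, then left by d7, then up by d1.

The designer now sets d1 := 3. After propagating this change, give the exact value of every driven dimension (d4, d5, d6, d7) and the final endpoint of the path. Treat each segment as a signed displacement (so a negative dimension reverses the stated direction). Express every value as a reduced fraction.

d4 = -27/5
d5 = 53/5
d6 = 12
d7 = 83/5
endpoint = (-196/5, 0)

Apply edit: d1 := 3
  d4 = d1/5 - d2 = -27/5
  d5 = d1 + d3 + d4 = 53/5
  d6 = d1*4 = 12
  d7 = d2 + d5 = 83/5
Walk from origin (0, 0):
  seg 1: down by d1 = 3 → (0, -3)
  seg 2: left by d5 = 53/5 → (-53/5, -3)
  seg 3: left by d6 = 12 → (-113/5, -3)
  seg 4: left by d7 = 83/5 → (-196/5, -3)
  seg 5: up by d1 = 3 → (-196/5, 0)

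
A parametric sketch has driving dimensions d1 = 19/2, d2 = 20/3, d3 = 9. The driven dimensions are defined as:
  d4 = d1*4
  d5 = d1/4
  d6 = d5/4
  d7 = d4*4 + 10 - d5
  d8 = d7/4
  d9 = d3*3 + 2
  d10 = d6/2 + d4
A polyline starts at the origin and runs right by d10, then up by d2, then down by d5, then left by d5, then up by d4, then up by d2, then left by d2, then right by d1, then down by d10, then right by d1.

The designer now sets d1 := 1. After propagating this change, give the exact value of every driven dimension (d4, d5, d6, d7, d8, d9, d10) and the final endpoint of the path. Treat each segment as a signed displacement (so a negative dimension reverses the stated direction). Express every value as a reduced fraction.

d4 = 4
d5 = 1/4
d6 = 1/16
d7 = 103/4
d8 = 103/16
d9 = 29
d10 = 129/32
endpoint = (-85/96, 1253/96)

Apply edit: d1 := 1
  d4 = d1*4 = 4
  d5 = d1/4 = 1/4
  d6 = d5/4 = 1/16
  d7 = d4*4 + 10 - d5 = 103/4
  d8 = d7/4 = 103/16
  d9 = d3*3 + 2 = 29
  d10 = d6/2 + d4 = 129/32
Walk from origin (0, 0):
  seg 1: right by d10 = 129/32 → (129/32, 0)
  seg 2: up by d2 = 20/3 → (129/32, 20/3)
  seg 3: down by d5 = 1/4 → (129/32, 77/12)
  seg 4: left by d5 = 1/4 → (121/32, 77/12)
  seg 5: up by d4 = 4 → (121/32, 125/12)
  seg 6: up by d2 = 20/3 → (121/32, 205/12)
  seg 7: left by d2 = 20/3 → (-277/96, 205/12)
  seg 8: right by d1 = 1 → (-181/96, 205/12)
  seg 9: down by d10 = 129/32 → (-181/96, 1253/96)
  seg 10: right by d1 = 1 → (-85/96, 1253/96)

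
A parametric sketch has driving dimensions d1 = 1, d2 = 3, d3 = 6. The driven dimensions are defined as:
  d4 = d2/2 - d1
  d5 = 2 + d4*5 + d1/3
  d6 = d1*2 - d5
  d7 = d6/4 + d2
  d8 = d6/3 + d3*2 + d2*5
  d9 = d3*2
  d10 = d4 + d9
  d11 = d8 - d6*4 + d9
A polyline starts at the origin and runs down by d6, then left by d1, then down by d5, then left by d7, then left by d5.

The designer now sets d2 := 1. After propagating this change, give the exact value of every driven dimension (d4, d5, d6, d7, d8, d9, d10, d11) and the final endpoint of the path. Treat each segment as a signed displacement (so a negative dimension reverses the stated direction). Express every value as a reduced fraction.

Apply edit: d2 := 1
  d4 = d2/2 - d1 = -1/2
  d5 = 2 + d4*5 + d1/3 = -1/6
  d6 = d1*2 - d5 = 13/6
  d7 = d6/4 + d2 = 37/24
  d8 = d6/3 + d3*2 + d2*5 = 319/18
  d9 = d3*2 = 12
  d10 = d4 + d9 = 23/2
  d11 = d8 - d6*4 + d9 = 379/18
Walk from origin (0, 0):
  seg 1: down by d6 = 13/6 → (0, -13/6)
  seg 2: left by d1 = 1 → (-1, -13/6)
  seg 3: down by d5 = -1/6 → (-1, -2)
  seg 4: left by d7 = 37/24 → (-61/24, -2)
  seg 5: left by d5 = -1/6 → (-19/8, -2)

d4 = -1/2
d5 = -1/6
d6 = 13/6
d7 = 37/24
d8 = 319/18
d9 = 12
d10 = 23/2
d11 = 379/18
endpoint = (-19/8, -2)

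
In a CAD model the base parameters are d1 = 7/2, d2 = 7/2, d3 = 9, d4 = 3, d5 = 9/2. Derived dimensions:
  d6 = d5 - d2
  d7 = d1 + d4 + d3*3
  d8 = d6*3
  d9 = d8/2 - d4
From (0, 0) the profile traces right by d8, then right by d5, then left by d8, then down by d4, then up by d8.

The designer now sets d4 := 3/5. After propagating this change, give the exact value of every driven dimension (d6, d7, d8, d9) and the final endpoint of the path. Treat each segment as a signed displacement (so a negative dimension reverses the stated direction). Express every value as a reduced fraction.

Apply edit: d4 := 3/5
  d6 = d5 - d2 = 1
  d7 = d1 + d4 + d3*3 = 311/10
  d8 = d6*3 = 3
  d9 = d8/2 - d4 = 9/10
Walk from origin (0, 0):
  seg 1: right by d8 = 3 → (3, 0)
  seg 2: right by d5 = 9/2 → (15/2, 0)
  seg 3: left by d8 = 3 → (9/2, 0)
  seg 4: down by d4 = 3/5 → (9/2, -3/5)
  seg 5: up by d8 = 3 → (9/2, 12/5)

d6 = 1
d7 = 311/10
d8 = 3
d9 = 9/10
endpoint = (9/2, 12/5)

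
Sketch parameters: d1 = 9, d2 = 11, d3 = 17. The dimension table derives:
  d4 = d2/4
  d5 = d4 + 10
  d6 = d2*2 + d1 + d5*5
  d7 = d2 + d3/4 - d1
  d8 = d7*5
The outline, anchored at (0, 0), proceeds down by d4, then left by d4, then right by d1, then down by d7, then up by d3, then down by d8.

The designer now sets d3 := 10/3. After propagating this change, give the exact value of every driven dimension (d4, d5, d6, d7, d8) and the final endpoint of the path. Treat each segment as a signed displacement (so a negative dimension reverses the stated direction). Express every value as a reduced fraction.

Apply edit: d3 := 10/3
  d4 = d2/4 = 11/4
  d5 = d4 + 10 = 51/4
  d6 = d2*2 + d1 + d5*5 = 379/4
  d7 = d2 + d3/4 - d1 = 17/6
  d8 = d7*5 = 85/6
Walk from origin (0, 0):
  seg 1: down by d4 = 11/4 → (0, -11/4)
  seg 2: left by d4 = 11/4 → (-11/4, -11/4)
  seg 3: right by d1 = 9 → (25/4, -11/4)
  seg 4: down by d7 = 17/6 → (25/4, -67/12)
  seg 5: up by d3 = 10/3 → (25/4, -9/4)
  seg 6: down by d8 = 85/6 → (25/4, -197/12)

d4 = 11/4
d5 = 51/4
d6 = 379/4
d7 = 17/6
d8 = 85/6
endpoint = (25/4, -197/12)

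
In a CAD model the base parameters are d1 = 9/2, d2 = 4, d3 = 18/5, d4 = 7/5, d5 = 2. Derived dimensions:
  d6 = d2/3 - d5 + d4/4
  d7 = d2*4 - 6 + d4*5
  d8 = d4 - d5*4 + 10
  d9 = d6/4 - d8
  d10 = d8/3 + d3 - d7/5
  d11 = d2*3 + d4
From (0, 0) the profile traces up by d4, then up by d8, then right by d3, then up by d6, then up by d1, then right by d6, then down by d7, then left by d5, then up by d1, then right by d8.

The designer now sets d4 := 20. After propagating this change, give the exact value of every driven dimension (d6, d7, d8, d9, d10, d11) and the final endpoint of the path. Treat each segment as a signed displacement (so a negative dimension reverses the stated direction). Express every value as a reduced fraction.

Apply edit: d4 := 20
  d6 = d2/3 - d5 + d4/4 = 13/3
  d7 = d2*4 - 6 + d4*5 = 110
  d8 = d4 - d5*4 + 10 = 22
  d9 = d6/4 - d8 = -251/12
  d10 = d8/3 + d3 - d7/5 = -166/15
  d11 = d2*3 + d4 = 32
Walk from origin (0, 0):
  seg 1: up by d4 = 20 → (0, 20)
  seg 2: up by d8 = 22 → (0, 42)
  seg 3: right by d3 = 18/5 → (18/5, 42)
  seg 4: up by d6 = 13/3 → (18/5, 139/3)
  seg 5: up by d1 = 9/2 → (18/5, 305/6)
  seg 6: right by d6 = 13/3 → (119/15, 305/6)
  seg 7: down by d7 = 110 → (119/15, -355/6)
  seg 8: left by d5 = 2 → (89/15, -355/6)
  seg 9: up by d1 = 9/2 → (89/15, -164/3)
  seg 10: right by d8 = 22 → (419/15, -164/3)

d6 = 13/3
d7 = 110
d8 = 22
d9 = -251/12
d10 = -166/15
d11 = 32
endpoint = (419/15, -164/3)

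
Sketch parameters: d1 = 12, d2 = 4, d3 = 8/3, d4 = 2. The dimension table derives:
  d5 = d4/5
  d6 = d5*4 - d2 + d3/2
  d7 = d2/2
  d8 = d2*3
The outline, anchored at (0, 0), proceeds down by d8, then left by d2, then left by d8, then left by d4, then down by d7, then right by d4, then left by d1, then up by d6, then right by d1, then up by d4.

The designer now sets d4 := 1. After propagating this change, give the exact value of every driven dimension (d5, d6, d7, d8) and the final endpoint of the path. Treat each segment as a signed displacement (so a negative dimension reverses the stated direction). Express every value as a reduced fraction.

Apply edit: d4 := 1
  d5 = d4/5 = 1/5
  d6 = d5*4 - d2 + d3/2 = -28/15
  d7 = d2/2 = 2
  d8 = d2*3 = 12
Walk from origin (0, 0):
  seg 1: down by d8 = 12 → (0, -12)
  seg 2: left by d2 = 4 → (-4, -12)
  seg 3: left by d8 = 12 → (-16, -12)
  seg 4: left by d4 = 1 → (-17, -12)
  seg 5: down by d7 = 2 → (-17, -14)
  seg 6: right by d4 = 1 → (-16, -14)
  seg 7: left by d1 = 12 → (-28, -14)
  seg 8: up by d6 = -28/15 → (-28, -238/15)
  seg 9: right by d1 = 12 → (-16, -238/15)
  seg 10: up by d4 = 1 → (-16, -223/15)

d5 = 1/5
d6 = -28/15
d7 = 2
d8 = 12
endpoint = (-16, -223/15)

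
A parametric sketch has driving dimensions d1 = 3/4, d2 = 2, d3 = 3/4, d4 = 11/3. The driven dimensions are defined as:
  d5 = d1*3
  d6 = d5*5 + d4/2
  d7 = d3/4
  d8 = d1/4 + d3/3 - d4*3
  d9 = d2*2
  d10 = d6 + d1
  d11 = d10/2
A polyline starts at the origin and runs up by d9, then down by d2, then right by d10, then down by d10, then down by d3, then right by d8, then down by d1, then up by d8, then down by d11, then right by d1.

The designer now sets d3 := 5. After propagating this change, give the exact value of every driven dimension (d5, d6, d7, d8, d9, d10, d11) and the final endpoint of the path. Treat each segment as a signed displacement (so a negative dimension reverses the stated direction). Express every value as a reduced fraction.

Apply edit: d3 := 5
  d5 = d1*3 = 9/4
  d6 = d5*5 + d4/2 = 157/12
  d7 = d3/4 = 5/4
  d8 = d1/4 + d3/3 - d4*3 = -439/48
  d9 = d2*2 = 4
  d10 = d6 + d1 = 83/6
  d11 = d10/2 = 83/12
Walk from origin (0, 0):
  seg 1: up by d9 = 4 → (0, 4)
  seg 2: down by d2 = 2 → (0, 2)
  seg 3: right by d10 = 83/6 → (83/6, 2)
  seg 4: down by d10 = 83/6 → (83/6, -71/6)
  seg 5: down by d3 = 5 → (83/6, -101/6)
  seg 6: right by d8 = -439/48 → (75/16, -101/6)
  seg 7: down by d1 = 3/4 → (75/16, -211/12)
  seg 8: up by d8 = -439/48 → (75/16, -1283/48)
  seg 9: down by d11 = 83/12 → (75/16, -1615/48)
  seg 10: right by d1 = 3/4 → (87/16, -1615/48)

d5 = 9/4
d6 = 157/12
d7 = 5/4
d8 = -439/48
d9 = 4
d10 = 83/6
d11 = 83/12
endpoint = (87/16, -1615/48)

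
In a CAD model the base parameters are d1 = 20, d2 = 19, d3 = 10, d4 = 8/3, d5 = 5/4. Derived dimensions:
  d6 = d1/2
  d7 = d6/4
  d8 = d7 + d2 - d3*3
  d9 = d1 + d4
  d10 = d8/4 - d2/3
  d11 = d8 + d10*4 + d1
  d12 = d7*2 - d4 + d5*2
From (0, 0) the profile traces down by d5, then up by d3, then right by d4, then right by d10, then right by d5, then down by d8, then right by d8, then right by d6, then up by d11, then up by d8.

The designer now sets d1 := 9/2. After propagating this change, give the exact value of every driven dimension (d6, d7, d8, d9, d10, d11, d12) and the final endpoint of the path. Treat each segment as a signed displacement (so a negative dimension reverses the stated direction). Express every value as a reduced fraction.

Apply edit: d1 := 9/2
  d6 = d1/2 = 9/4
  d7 = d6/4 = 9/16
  d8 = d7 + d2 - d3*3 = -167/16
  d9 = d1 + d4 = 43/6
  d10 = d8/4 - d2/3 = -1717/192
  d11 = d8 + d10*4 + d1 = -1001/24
  d12 = d7*2 - d4 + d5*2 = 23/24
Walk from origin (0, 0):
  seg 1: down by d5 = 5/4 → (0, -5/4)
  seg 2: up by d3 = 10 → (0, 35/4)
  seg 3: right by d4 = 8/3 → (8/3, 35/4)
  seg 4: right by d10 = -1717/192 → (-1205/192, 35/4)
  seg 5: right by d5 = 5/4 → (-965/192, 35/4)
  seg 6: down by d8 = -167/16 → (-965/192, 307/16)
  seg 7: right by d8 = -167/16 → (-2969/192, 307/16)
  seg 8: right by d6 = 9/4 → (-2537/192, 307/16)
  seg 9: up by d11 = -1001/24 → (-2537/192, -1081/48)
  seg 10: up by d8 = -167/16 → (-2537/192, -791/24)

d6 = 9/4
d7 = 9/16
d8 = -167/16
d9 = 43/6
d10 = -1717/192
d11 = -1001/24
d12 = 23/24
endpoint = (-2537/192, -791/24)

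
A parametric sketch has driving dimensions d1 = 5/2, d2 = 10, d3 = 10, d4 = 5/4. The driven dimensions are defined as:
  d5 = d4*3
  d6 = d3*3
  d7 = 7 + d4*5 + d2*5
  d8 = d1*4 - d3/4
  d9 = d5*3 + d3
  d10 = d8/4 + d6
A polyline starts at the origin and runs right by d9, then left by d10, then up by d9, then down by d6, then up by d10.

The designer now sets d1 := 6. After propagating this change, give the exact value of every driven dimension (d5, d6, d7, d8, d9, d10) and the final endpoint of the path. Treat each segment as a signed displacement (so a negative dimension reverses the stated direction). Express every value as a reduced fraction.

d5 = 15/4
d6 = 30
d7 = 253/4
d8 = 43/2
d9 = 85/4
d10 = 283/8
endpoint = (-113/8, 213/8)

Apply edit: d1 := 6
  d5 = d4*3 = 15/4
  d6 = d3*3 = 30
  d7 = 7 + d4*5 + d2*5 = 253/4
  d8 = d1*4 - d3/4 = 43/2
  d9 = d5*3 + d3 = 85/4
  d10 = d8/4 + d6 = 283/8
Walk from origin (0, 0):
  seg 1: right by d9 = 85/4 → (85/4, 0)
  seg 2: left by d10 = 283/8 → (-113/8, 0)
  seg 3: up by d9 = 85/4 → (-113/8, 85/4)
  seg 4: down by d6 = 30 → (-113/8, -35/4)
  seg 5: up by d10 = 283/8 → (-113/8, 213/8)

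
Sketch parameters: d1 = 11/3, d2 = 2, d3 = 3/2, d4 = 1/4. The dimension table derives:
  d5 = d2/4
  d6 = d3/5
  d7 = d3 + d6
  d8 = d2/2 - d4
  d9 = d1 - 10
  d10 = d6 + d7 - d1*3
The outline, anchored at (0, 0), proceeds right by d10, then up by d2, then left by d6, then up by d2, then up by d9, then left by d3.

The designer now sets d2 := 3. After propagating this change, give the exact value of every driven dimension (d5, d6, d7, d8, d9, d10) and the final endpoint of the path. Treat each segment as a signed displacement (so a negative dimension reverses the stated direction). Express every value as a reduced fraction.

d5 = 3/4
d6 = 3/10
d7 = 9/5
d8 = 5/4
d9 = -19/3
d10 = -89/10
endpoint = (-107/10, -1/3)

Apply edit: d2 := 3
  d5 = d2/4 = 3/4
  d6 = d3/5 = 3/10
  d7 = d3 + d6 = 9/5
  d8 = d2/2 - d4 = 5/4
  d9 = d1 - 10 = -19/3
  d10 = d6 + d7 - d1*3 = -89/10
Walk from origin (0, 0):
  seg 1: right by d10 = -89/10 → (-89/10, 0)
  seg 2: up by d2 = 3 → (-89/10, 3)
  seg 3: left by d6 = 3/10 → (-46/5, 3)
  seg 4: up by d2 = 3 → (-46/5, 6)
  seg 5: up by d9 = -19/3 → (-46/5, -1/3)
  seg 6: left by d3 = 3/2 → (-107/10, -1/3)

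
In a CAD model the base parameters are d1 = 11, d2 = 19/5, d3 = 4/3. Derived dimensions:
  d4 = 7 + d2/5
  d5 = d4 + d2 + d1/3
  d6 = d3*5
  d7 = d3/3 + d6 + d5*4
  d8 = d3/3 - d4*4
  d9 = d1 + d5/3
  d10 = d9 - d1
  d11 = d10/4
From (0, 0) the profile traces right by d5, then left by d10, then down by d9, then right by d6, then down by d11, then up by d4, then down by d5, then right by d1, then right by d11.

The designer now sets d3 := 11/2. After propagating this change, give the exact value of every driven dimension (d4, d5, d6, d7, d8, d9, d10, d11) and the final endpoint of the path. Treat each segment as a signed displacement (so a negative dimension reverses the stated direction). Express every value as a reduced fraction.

d4 = 194/25
d5 = 1142/75
d6 = 55/2
d7 = 2256/25
d8 = -4381/150
d9 = 3617/225
d10 = 1142/225
d11 = 571/450
endpoint = (1248/25, -2233/90)

Apply edit: d3 := 11/2
  d4 = 7 + d2/5 = 194/25
  d5 = d4 + d2 + d1/3 = 1142/75
  d6 = d3*5 = 55/2
  d7 = d3/3 + d6 + d5*4 = 2256/25
  d8 = d3/3 - d4*4 = -4381/150
  d9 = d1 + d5/3 = 3617/225
  d10 = d9 - d1 = 1142/225
  d11 = d10/4 = 571/450
Walk from origin (0, 0):
  seg 1: right by d5 = 1142/75 → (1142/75, 0)
  seg 2: left by d10 = 1142/225 → (2284/225, 0)
  seg 3: down by d9 = 3617/225 → (2284/225, -3617/225)
  seg 4: right by d6 = 55/2 → (16943/450, -3617/225)
  seg 5: down by d11 = 571/450 → (16943/450, -1561/90)
  seg 6: up by d4 = 194/25 → (16943/450, -4313/450)
  seg 7: down by d5 = 1142/75 → (16943/450, -2233/90)
  seg 8: right by d1 = 11 → (21893/450, -2233/90)
  seg 9: right by d11 = 571/450 → (1248/25, -2233/90)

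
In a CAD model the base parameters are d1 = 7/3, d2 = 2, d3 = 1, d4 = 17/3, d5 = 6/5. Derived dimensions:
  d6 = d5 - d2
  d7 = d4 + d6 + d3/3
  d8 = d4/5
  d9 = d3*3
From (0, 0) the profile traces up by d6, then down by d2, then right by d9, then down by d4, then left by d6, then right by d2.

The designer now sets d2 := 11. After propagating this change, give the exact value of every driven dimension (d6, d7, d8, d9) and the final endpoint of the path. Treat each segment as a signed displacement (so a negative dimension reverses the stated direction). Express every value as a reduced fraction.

d6 = -49/5
d7 = -19/5
d8 = 17/15
d9 = 3
endpoint = (119/5, -397/15)

Apply edit: d2 := 11
  d6 = d5 - d2 = -49/5
  d7 = d4 + d6 + d3/3 = -19/5
  d8 = d4/5 = 17/15
  d9 = d3*3 = 3
Walk from origin (0, 0):
  seg 1: up by d6 = -49/5 → (0, -49/5)
  seg 2: down by d2 = 11 → (0, -104/5)
  seg 3: right by d9 = 3 → (3, -104/5)
  seg 4: down by d4 = 17/3 → (3, -397/15)
  seg 5: left by d6 = -49/5 → (64/5, -397/15)
  seg 6: right by d2 = 11 → (119/5, -397/15)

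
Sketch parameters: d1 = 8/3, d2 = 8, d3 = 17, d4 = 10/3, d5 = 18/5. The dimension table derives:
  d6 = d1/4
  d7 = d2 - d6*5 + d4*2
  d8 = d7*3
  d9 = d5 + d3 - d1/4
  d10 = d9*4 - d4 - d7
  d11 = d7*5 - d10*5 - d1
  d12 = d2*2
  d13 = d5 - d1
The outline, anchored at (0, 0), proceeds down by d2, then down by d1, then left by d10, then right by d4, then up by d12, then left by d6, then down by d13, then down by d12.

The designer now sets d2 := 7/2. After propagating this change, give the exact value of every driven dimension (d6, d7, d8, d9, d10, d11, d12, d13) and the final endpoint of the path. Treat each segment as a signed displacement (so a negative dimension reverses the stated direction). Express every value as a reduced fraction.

Apply edit: d2 := 7/2
  d6 = d1/4 = 2/3
  d7 = d2 - d6*5 + d4*2 = 41/6
  d8 = d7*3 = 41/2
  d9 = d5 + d3 - d1/4 = 299/15
  d10 = d9*4 - d4 - d7 = 2087/30
  d11 = d7*5 - d10*5 - d1 = -949/3
  d12 = d2*2 = 7
  d13 = d5 - d1 = 14/15
Walk from origin (0, 0):
  seg 1: down by d2 = 7/2 → (0, -7/2)
  seg 2: down by d1 = 8/3 → (0, -37/6)
  seg 3: left by d10 = 2087/30 → (-2087/30, -37/6)
  seg 4: right by d4 = 10/3 → (-1987/30, -37/6)
  seg 5: up by d12 = 7 → (-1987/30, 5/6)
  seg 6: left by d6 = 2/3 → (-669/10, 5/6)
  seg 7: down by d13 = 14/15 → (-669/10, -1/10)
  seg 8: down by d12 = 7 → (-669/10, -71/10)

d6 = 2/3
d7 = 41/6
d8 = 41/2
d9 = 299/15
d10 = 2087/30
d11 = -949/3
d12 = 7
d13 = 14/15
endpoint = (-669/10, -71/10)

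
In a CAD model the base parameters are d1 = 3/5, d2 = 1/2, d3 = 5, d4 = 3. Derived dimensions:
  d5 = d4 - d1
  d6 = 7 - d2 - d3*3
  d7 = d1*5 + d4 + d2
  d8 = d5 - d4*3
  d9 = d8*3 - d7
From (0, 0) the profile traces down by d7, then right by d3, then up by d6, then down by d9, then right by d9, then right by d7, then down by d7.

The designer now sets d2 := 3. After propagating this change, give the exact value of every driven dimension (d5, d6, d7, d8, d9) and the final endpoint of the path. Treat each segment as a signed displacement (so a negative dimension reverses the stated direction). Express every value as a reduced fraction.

Apply edit: d2 := 3
  d5 = d4 - d1 = 12/5
  d6 = 7 - d2 - d3*3 = -11
  d7 = d1*5 + d4 + d2 = 9
  d8 = d5 - d4*3 = -33/5
  d9 = d8*3 - d7 = -144/5
Walk from origin (0, 0):
  seg 1: down by d7 = 9 → (0, -9)
  seg 2: right by d3 = 5 → (5, -9)
  seg 3: up by d6 = -11 → (5, -20)
  seg 4: down by d9 = -144/5 → (5, 44/5)
  seg 5: right by d9 = -144/5 → (-119/5, 44/5)
  seg 6: right by d7 = 9 → (-74/5, 44/5)
  seg 7: down by d7 = 9 → (-74/5, -1/5)

d5 = 12/5
d6 = -11
d7 = 9
d8 = -33/5
d9 = -144/5
endpoint = (-74/5, -1/5)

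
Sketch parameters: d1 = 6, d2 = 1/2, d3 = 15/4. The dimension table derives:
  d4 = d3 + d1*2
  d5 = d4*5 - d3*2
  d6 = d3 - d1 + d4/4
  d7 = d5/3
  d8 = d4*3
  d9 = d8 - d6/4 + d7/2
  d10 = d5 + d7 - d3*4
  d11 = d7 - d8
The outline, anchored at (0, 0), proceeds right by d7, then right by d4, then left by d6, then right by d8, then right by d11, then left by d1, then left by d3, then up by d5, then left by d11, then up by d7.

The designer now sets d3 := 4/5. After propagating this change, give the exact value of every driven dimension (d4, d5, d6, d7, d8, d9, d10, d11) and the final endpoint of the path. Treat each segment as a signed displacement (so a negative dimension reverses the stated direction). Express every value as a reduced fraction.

Apply edit: d3 := 4/5
  d4 = d3 + d1*2 = 64/5
  d5 = d4*5 - d3*2 = 312/5
  d6 = d3 - d1 + d4/4 = -2
  d7 = d5/3 = 104/5
  d8 = d4*3 = 192/5
  d9 = d8 - d6/4 + d7/2 = 493/10
  d10 = d5 + d7 - d3*4 = 80
  d11 = d7 - d8 = -88/5
Walk from origin (0, 0):
  seg 1: right by d7 = 104/5 → (104/5, 0)
  seg 2: right by d4 = 64/5 → (168/5, 0)
  seg 3: left by d6 = -2 → (178/5, 0)
  seg 4: right by d8 = 192/5 → (74, 0)
  seg 5: right by d11 = -88/5 → (282/5, 0)
  seg 6: left by d1 = 6 → (252/5, 0)
  seg 7: left by d3 = 4/5 → (248/5, 0)
  seg 8: up by d5 = 312/5 → (248/5, 312/5)
  seg 9: left by d11 = -88/5 → (336/5, 312/5)
  seg 10: up by d7 = 104/5 → (336/5, 416/5)

d4 = 64/5
d5 = 312/5
d6 = -2
d7 = 104/5
d8 = 192/5
d9 = 493/10
d10 = 80
d11 = -88/5
endpoint = (336/5, 416/5)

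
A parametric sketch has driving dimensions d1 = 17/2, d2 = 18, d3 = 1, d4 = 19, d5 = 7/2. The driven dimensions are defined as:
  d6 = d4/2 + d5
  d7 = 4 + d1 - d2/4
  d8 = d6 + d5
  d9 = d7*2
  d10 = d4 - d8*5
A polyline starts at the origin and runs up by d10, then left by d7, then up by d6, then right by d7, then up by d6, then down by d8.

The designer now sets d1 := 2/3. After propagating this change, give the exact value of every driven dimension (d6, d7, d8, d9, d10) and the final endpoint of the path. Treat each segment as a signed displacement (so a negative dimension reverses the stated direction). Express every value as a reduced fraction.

Apply edit: d1 := 2/3
  d6 = d4/2 + d5 = 13
  d7 = 4 + d1 - d2/4 = 1/6
  d8 = d6 + d5 = 33/2
  d9 = d7*2 = 1/3
  d10 = d4 - d8*5 = -127/2
Walk from origin (0, 0):
  seg 1: up by d10 = -127/2 → (0, -127/2)
  seg 2: left by d7 = 1/6 → (-1/6, -127/2)
  seg 3: up by d6 = 13 → (-1/6, -101/2)
  seg 4: right by d7 = 1/6 → (0, -101/2)
  seg 5: up by d6 = 13 → (0, -75/2)
  seg 6: down by d8 = 33/2 → (0, -54)

d6 = 13
d7 = 1/6
d8 = 33/2
d9 = 1/3
d10 = -127/2
endpoint = (0, -54)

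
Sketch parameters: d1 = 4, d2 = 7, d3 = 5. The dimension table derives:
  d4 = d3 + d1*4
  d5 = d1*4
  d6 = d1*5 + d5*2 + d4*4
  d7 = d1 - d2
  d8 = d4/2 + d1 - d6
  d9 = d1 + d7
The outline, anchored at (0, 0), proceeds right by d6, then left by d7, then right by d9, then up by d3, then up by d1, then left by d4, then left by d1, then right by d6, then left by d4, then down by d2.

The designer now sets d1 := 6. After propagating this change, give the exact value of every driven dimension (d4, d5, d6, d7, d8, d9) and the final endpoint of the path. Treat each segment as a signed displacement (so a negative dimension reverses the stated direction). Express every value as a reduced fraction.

Apply edit: d1 := 6
  d4 = d3 + d1*4 = 29
  d5 = d1*4 = 24
  d6 = d1*5 + d5*2 + d4*4 = 194
  d7 = d1 - d2 = -1
  d8 = d4/2 + d1 - d6 = -347/2
  d9 = d1 + d7 = 5
Walk from origin (0, 0):
  seg 1: right by d6 = 194 → (194, 0)
  seg 2: left by d7 = -1 → (195, 0)
  seg 3: right by d9 = 5 → (200, 0)
  seg 4: up by d3 = 5 → (200, 5)
  seg 5: up by d1 = 6 → (200, 11)
  seg 6: left by d4 = 29 → (171, 11)
  seg 7: left by d1 = 6 → (165, 11)
  seg 8: right by d6 = 194 → (359, 11)
  seg 9: left by d4 = 29 → (330, 11)
  seg 10: down by d2 = 7 → (330, 4)

d4 = 29
d5 = 24
d6 = 194
d7 = -1
d8 = -347/2
d9 = 5
endpoint = (330, 4)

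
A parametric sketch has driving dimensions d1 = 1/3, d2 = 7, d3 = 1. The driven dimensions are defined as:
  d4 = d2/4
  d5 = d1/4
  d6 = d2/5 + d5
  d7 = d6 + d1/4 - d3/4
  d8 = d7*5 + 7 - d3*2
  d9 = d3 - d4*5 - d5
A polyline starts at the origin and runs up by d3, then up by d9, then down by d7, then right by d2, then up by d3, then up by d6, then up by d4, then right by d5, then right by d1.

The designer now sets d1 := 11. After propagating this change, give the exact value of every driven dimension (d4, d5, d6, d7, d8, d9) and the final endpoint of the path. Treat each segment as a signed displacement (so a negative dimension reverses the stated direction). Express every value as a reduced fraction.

Apply edit: d1 := 11
  d4 = d2/4 = 7/4
  d5 = d1/4 = 11/4
  d6 = d2/5 + d5 = 83/20
  d7 = d6 + d1/4 - d3/4 = 133/20
  d8 = d7*5 + 7 - d3*2 = 153/4
  d9 = d3 - d4*5 - d5 = -21/2
Walk from origin (0, 0):
  seg 1: up by d3 = 1 → (0, 1)
  seg 2: up by d9 = -21/2 → (0, -19/2)
  seg 3: down by d7 = 133/20 → (0, -323/20)
  seg 4: right by d2 = 7 → (7, -323/20)
  seg 5: up by d3 = 1 → (7, -303/20)
  seg 6: up by d6 = 83/20 → (7, -11)
  seg 7: up by d4 = 7/4 → (7, -37/4)
  seg 8: right by d5 = 11/4 → (39/4, -37/4)
  seg 9: right by d1 = 11 → (83/4, -37/4)

d4 = 7/4
d5 = 11/4
d6 = 83/20
d7 = 133/20
d8 = 153/4
d9 = -21/2
endpoint = (83/4, -37/4)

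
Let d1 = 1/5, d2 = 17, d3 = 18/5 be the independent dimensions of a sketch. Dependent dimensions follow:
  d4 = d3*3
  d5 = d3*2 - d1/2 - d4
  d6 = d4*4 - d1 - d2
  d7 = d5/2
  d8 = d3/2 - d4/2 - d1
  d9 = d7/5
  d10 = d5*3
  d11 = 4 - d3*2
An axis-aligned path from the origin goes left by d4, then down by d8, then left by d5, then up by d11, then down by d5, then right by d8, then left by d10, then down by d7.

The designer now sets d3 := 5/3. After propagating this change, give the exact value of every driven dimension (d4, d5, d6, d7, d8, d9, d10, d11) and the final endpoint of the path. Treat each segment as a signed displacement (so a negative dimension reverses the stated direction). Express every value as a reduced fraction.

Apply edit: d3 := 5/3
  d4 = d3*3 = 5
  d5 = d3*2 - d1/2 - d4 = -53/30
  d6 = d4*4 - d1 - d2 = 14/5
  d7 = d5/2 = -53/60
  d8 = d3/2 - d4/2 - d1 = -28/15
  d9 = d7/5 = -53/300
  d10 = d5*3 = -53/10
  d11 = 4 - d3*2 = 2/3
Walk from origin (0, 0):
  seg 1: left by d4 = 5 → (-5, 0)
  seg 2: down by d8 = -28/15 → (-5, 28/15)
  seg 3: left by d5 = -53/30 → (-97/30, 28/15)
  seg 4: up by d11 = 2/3 → (-97/30, 38/15)
  seg 5: down by d5 = -53/30 → (-97/30, 43/10)
  seg 6: right by d8 = -28/15 → (-51/10, 43/10)
  seg 7: left by d10 = -53/10 → (1/5, 43/10)
  seg 8: down by d7 = -53/60 → (1/5, 311/60)

d4 = 5
d5 = -53/30
d6 = 14/5
d7 = -53/60
d8 = -28/15
d9 = -53/300
d10 = -53/10
d11 = 2/3
endpoint = (1/5, 311/60)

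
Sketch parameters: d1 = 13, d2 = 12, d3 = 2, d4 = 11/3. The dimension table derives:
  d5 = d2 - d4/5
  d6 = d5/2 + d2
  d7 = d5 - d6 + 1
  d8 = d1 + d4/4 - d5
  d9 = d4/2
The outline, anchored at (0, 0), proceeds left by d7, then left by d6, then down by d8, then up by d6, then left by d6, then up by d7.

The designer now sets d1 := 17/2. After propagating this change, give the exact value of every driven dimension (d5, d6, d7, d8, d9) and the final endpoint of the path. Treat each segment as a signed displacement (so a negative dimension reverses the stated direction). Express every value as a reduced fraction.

Apply edit: d1 := 17/2
  d5 = d2 - d4/5 = 169/15
  d6 = d5/2 + d2 = 529/30
  d7 = d5 - d6 + 1 = -161/30
  d8 = d1 + d4/4 - d5 = -37/20
  d9 = d4/2 = 11/6
Walk from origin (0, 0):
  seg 1: left by d7 = -161/30 → (161/30, 0)
  seg 2: left by d6 = 529/30 → (-184/15, 0)
  seg 3: down by d8 = -37/20 → (-184/15, 37/20)
  seg 4: up by d6 = 529/30 → (-184/15, 1169/60)
  seg 5: left by d6 = 529/30 → (-299/10, 1169/60)
  seg 6: up by d7 = -161/30 → (-299/10, 847/60)

d5 = 169/15
d6 = 529/30
d7 = -161/30
d8 = -37/20
d9 = 11/6
endpoint = (-299/10, 847/60)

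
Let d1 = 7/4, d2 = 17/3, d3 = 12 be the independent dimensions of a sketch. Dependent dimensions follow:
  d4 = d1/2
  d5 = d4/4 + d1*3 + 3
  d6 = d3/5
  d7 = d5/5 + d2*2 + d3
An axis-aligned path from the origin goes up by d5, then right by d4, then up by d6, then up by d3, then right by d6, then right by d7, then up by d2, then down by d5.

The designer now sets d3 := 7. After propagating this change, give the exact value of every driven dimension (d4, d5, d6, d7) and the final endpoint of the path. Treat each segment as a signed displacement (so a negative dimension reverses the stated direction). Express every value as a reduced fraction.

d4 = 7/8
d5 = 271/32
d6 = 7/5
d7 = 9613/480
endpoint = (2141/96, 211/15)

Apply edit: d3 := 7
  d4 = d1/2 = 7/8
  d5 = d4/4 + d1*3 + 3 = 271/32
  d6 = d3/5 = 7/5
  d7 = d5/5 + d2*2 + d3 = 9613/480
Walk from origin (0, 0):
  seg 1: up by d5 = 271/32 → (0, 271/32)
  seg 2: right by d4 = 7/8 → (7/8, 271/32)
  seg 3: up by d6 = 7/5 → (7/8, 1579/160)
  seg 4: up by d3 = 7 → (7/8, 2699/160)
  seg 5: right by d6 = 7/5 → (91/40, 2699/160)
  seg 6: right by d7 = 9613/480 → (2141/96, 2699/160)
  seg 7: up by d2 = 17/3 → (2141/96, 10817/480)
  seg 8: down by d5 = 271/32 → (2141/96, 211/15)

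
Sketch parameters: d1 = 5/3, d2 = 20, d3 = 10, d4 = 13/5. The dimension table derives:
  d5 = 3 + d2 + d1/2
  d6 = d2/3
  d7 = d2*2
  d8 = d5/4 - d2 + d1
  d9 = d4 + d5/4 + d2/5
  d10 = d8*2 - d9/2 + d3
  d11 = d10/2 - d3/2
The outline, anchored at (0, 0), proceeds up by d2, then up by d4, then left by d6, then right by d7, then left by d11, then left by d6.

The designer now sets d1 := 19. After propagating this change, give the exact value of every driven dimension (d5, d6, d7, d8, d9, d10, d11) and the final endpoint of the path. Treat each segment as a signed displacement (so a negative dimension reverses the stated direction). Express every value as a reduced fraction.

d5 = 65/2
d6 = 20/3
d7 = 40
d8 = 57/8
d9 = 589/40
d10 = 1351/80
d11 = 551/160
endpoint = (11147/480, 113/5)

Apply edit: d1 := 19
  d5 = 3 + d2 + d1/2 = 65/2
  d6 = d2/3 = 20/3
  d7 = d2*2 = 40
  d8 = d5/4 - d2 + d1 = 57/8
  d9 = d4 + d5/4 + d2/5 = 589/40
  d10 = d8*2 - d9/2 + d3 = 1351/80
  d11 = d10/2 - d3/2 = 551/160
Walk from origin (0, 0):
  seg 1: up by d2 = 20 → (0, 20)
  seg 2: up by d4 = 13/5 → (0, 113/5)
  seg 3: left by d6 = 20/3 → (-20/3, 113/5)
  seg 4: right by d7 = 40 → (100/3, 113/5)
  seg 5: left by d11 = 551/160 → (14347/480, 113/5)
  seg 6: left by d6 = 20/3 → (11147/480, 113/5)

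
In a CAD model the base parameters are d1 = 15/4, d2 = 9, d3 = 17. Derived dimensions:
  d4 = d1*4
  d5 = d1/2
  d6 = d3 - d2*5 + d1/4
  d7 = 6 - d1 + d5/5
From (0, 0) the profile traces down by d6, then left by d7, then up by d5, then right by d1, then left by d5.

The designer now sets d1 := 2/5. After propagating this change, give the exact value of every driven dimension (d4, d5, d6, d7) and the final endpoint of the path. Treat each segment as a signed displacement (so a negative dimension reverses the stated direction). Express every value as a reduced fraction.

d4 = 8/5
d5 = 1/5
d6 = -279/10
d7 = 141/25
endpoint = (-136/25, 281/10)

Apply edit: d1 := 2/5
  d4 = d1*4 = 8/5
  d5 = d1/2 = 1/5
  d6 = d3 - d2*5 + d1/4 = -279/10
  d7 = 6 - d1 + d5/5 = 141/25
Walk from origin (0, 0):
  seg 1: down by d6 = -279/10 → (0, 279/10)
  seg 2: left by d7 = 141/25 → (-141/25, 279/10)
  seg 3: up by d5 = 1/5 → (-141/25, 281/10)
  seg 4: right by d1 = 2/5 → (-131/25, 281/10)
  seg 5: left by d5 = 1/5 → (-136/25, 281/10)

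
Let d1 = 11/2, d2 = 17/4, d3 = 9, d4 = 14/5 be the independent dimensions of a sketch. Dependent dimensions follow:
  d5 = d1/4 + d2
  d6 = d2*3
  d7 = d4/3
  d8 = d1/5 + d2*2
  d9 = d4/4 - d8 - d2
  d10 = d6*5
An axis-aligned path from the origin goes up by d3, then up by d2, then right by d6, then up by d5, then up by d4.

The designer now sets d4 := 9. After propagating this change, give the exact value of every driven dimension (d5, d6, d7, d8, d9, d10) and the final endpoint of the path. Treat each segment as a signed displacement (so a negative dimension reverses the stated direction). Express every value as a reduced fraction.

Apply edit: d4 := 9
  d5 = d1/4 + d2 = 45/8
  d6 = d2*3 = 51/4
  d7 = d4/3 = 3
  d8 = d1/5 + d2*2 = 48/5
  d9 = d4/4 - d8 - d2 = -58/5
  d10 = d6*5 = 255/4
Walk from origin (0, 0):
  seg 1: up by d3 = 9 → (0, 9)
  seg 2: up by d2 = 17/4 → (0, 53/4)
  seg 3: right by d6 = 51/4 → (51/4, 53/4)
  seg 4: up by d5 = 45/8 → (51/4, 151/8)
  seg 5: up by d4 = 9 → (51/4, 223/8)

d5 = 45/8
d6 = 51/4
d7 = 3
d8 = 48/5
d9 = -58/5
d10 = 255/4
endpoint = (51/4, 223/8)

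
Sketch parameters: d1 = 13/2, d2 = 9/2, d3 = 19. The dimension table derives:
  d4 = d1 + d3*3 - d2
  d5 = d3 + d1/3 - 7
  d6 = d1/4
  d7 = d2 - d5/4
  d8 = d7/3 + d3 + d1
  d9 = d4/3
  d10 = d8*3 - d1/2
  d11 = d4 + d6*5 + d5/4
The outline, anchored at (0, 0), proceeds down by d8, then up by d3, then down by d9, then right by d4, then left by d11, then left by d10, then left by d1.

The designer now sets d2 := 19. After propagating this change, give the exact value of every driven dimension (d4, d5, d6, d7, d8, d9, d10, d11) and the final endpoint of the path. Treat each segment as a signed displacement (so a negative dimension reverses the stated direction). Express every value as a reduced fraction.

Apply edit: d2 := 19
  d4 = d1 + d3*3 - d2 = 89/2
  d5 = d3 + d1/3 - 7 = 85/6
  d6 = d1/4 = 13/8
  d7 = d2 - d5/4 = 371/24
  d8 = d7/3 + d3 + d1 = 2207/72
  d9 = d4/3 = 89/6
  d10 = d8*3 - d1/2 = 2129/24
  d11 = d4 + d6*5 + d5/4 = 337/6
Walk from origin (0, 0):
  seg 1: down by d8 = 2207/72 → (0, -2207/72)
  seg 2: up by d3 = 19 → (0, -839/72)
  seg 3: down by d9 = 89/6 → (0, -1907/72)
  seg 4: right by d4 = 89/2 → (89/2, -1907/72)
  seg 5: left by d11 = 337/6 → (-35/3, -1907/72)
  seg 6: left by d10 = 2129/24 → (-803/8, -1907/72)
  seg 7: left by d1 = 13/2 → (-855/8, -1907/72)

d4 = 89/2
d5 = 85/6
d6 = 13/8
d7 = 371/24
d8 = 2207/72
d9 = 89/6
d10 = 2129/24
d11 = 337/6
endpoint = (-855/8, -1907/72)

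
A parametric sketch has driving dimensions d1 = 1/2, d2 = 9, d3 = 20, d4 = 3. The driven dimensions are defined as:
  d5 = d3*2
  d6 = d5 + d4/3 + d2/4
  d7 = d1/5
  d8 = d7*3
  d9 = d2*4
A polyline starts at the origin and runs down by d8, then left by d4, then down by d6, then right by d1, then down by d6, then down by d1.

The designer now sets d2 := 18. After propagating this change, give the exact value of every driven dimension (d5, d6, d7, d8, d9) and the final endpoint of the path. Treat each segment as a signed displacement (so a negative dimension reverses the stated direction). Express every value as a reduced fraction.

Apply edit: d2 := 18
  d5 = d3*2 = 40
  d6 = d5 + d4/3 + d2/4 = 91/2
  d7 = d1/5 = 1/10
  d8 = d7*3 = 3/10
  d9 = d2*4 = 72
Walk from origin (0, 0):
  seg 1: down by d8 = 3/10 → (0, -3/10)
  seg 2: left by d4 = 3 → (-3, -3/10)
  seg 3: down by d6 = 91/2 → (-3, -229/5)
  seg 4: right by d1 = 1/2 → (-5/2, -229/5)
  seg 5: down by d6 = 91/2 → (-5/2, -913/10)
  seg 6: down by d1 = 1/2 → (-5/2, -459/5)

d5 = 40
d6 = 91/2
d7 = 1/10
d8 = 3/10
d9 = 72
endpoint = (-5/2, -459/5)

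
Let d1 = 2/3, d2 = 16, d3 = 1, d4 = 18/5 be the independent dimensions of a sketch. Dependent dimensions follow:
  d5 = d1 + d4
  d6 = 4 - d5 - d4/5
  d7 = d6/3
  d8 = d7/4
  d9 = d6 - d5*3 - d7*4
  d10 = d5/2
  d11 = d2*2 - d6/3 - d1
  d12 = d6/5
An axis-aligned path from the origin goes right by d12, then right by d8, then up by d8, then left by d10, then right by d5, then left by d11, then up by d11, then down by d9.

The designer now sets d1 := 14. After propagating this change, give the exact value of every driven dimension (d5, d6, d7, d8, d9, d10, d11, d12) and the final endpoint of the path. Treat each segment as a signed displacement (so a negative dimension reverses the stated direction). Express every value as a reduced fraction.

d5 = 88/5
d6 = -358/25
d7 = -358/75
d8 = -179/150
d9 = -3602/75
d10 = 44/5
d11 = 1708/75
d12 = -358/125
endpoint = (-13523/750, 10441/150)

Apply edit: d1 := 14
  d5 = d1 + d4 = 88/5
  d6 = 4 - d5 - d4/5 = -358/25
  d7 = d6/3 = -358/75
  d8 = d7/4 = -179/150
  d9 = d6 - d5*3 - d7*4 = -3602/75
  d10 = d5/2 = 44/5
  d11 = d2*2 - d6/3 - d1 = 1708/75
  d12 = d6/5 = -358/125
Walk from origin (0, 0):
  seg 1: right by d12 = -358/125 → (-358/125, 0)
  seg 2: right by d8 = -179/150 → (-3043/750, 0)
  seg 3: up by d8 = -179/150 → (-3043/750, -179/150)
  seg 4: left by d10 = 44/5 → (-9643/750, -179/150)
  seg 5: right by d5 = 88/5 → (3557/750, -179/150)
  seg 6: left by d11 = 1708/75 → (-13523/750, -179/150)
  seg 7: up by d11 = 1708/75 → (-13523/750, 1079/50)
  seg 8: down by d9 = -3602/75 → (-13523/750, 10441/150)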